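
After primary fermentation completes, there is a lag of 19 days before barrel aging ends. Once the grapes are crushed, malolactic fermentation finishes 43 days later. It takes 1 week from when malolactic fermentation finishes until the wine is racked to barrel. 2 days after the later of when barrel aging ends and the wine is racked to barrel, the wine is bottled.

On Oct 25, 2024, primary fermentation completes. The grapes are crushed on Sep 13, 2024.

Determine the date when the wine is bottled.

Primary fermentation completes: Oct 25, 2024.
Barrel aging ends: Oct 25, 2024 + 19 days = Nov 13, 2024.
The grapes are crushed: Sep 13, 2024.
Malolactic fermentation finishes: Sep 13, 2024 + 43 days = Oct 26, 2024.
The wine is racked to barrel: Oct 26, 2024 + 1 week = Nov 2, 2024.
Both prerequisites met — barrel aging ends (Nov 13, 2024), the wine is racked to barrel (Nov 2, 2024); the later is Nov 13, 2024.
The wine is bottled: Nov 13, 2024 + 2 days = Nov 15, 2024.

Nov 15, 2024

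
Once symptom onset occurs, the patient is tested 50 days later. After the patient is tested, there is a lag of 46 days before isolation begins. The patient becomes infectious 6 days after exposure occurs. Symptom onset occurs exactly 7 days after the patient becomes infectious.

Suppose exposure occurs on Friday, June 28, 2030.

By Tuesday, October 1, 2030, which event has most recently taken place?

The patient is tested

Exposure occurs: Jun 28, 2030.
The patient becomes infectious: Jun 28, 2030 + 6 days = Jul 4, 2030.
Symptom onset occurs: Jul 4, 2030 + 7 days = Jul 11, 2030.
The patient is tested: Jul 11, 2030 + 50 days = Aug 30, 2030.
Isolation begins: Aug 30, 2030 + 46 days = Oct 15, 2030.
Oct 1, 2030 falls between when the patient is tested (Aug 30, 2030) and when isolation begins (Oct 15, 2030).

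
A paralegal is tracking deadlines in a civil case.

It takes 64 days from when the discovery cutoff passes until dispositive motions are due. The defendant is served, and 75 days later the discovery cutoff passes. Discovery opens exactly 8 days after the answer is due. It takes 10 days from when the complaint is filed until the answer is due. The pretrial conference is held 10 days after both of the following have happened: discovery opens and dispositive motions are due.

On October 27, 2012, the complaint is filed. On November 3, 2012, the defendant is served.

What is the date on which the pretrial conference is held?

The complaint is filed: Oct 27, 2012.
The answer is due: Oct 27, 2012 + 10 days = Nov 6, 2012.
Discovery opens: Nov 6, 2012 + 8 days = Nov 14, 2012.
The defendant is served: Nov 3, 2012.
The discovery cutoff passes: Nov 3, 2012 + 75 days = Jan 17, 2013.
Dispositive motions are due: Jan 17, 2013 + 64 days = Mar 22, 2013.
Both prerequisites met — discovery opens (Nov 14, 2012), dispositive motions are due (Mar 22, 2013); the later is Mar 22, 2013.
The pretrial conference is held: Mar 22, 2013 + 10 days = Apr 1, 2013.

April 1, 2013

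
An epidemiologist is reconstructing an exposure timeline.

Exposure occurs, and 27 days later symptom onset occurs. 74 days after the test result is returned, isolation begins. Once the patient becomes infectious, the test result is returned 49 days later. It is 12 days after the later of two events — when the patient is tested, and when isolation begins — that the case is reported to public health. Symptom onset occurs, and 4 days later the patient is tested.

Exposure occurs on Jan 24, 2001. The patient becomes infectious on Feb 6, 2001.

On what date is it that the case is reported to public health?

Exposure occurs: Jan 24, 2001.
Symptom onset occurs: Jan 24, 2001 + 27 days = Feb 20, 2001.
The patient is tested: Feb 20, 2001 + 4 days = Feb 24, 2001.
The patient becomes infectious: Feb 6, 2001.
The test result is returned: Feb 6, 2001 + 49 days = Mar 27, 2001.
Isolation begins: Mar 27, 2001 + 74 days = Jun 9, 2001.
Both prerequisites met — the patient is tested (Feb 24, 2001), isolation begins (Jun 9, 2001); the later is Jun 9, 2001.
The case is reported to public health: Jun 9, 2001 + 12 days = Jun 21, 2001.

Jun 21, 2001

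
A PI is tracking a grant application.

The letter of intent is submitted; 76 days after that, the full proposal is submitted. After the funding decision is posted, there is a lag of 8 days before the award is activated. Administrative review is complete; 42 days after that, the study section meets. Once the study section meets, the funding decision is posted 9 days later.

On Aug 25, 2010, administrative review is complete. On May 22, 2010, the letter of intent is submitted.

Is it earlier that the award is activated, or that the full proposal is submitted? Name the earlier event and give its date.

The full proposal is submitted — Aug 6, 2010

Administrative review is complete: Aug 25, 2010.
The study section meets: Aug 25, 2010 + 42 days = Oct 6, 2010.
The funding decision is posted: Oct 6, 2010 + 9 days = Oct 15, 2010.
The award is activated: Oct 15, 2010 + 8 days = Oct 23, 2010.
The letter of intent is submitted: May 22, 2010.
The full proposal is submitted: May 22, 2010 + 76 days = Aug 6, 2010.
Comparing: the award is activated on Oct 23, 2010 vs the full proposal is submitted on Aug 6, 2010. Earlier: the full proposal is submitted.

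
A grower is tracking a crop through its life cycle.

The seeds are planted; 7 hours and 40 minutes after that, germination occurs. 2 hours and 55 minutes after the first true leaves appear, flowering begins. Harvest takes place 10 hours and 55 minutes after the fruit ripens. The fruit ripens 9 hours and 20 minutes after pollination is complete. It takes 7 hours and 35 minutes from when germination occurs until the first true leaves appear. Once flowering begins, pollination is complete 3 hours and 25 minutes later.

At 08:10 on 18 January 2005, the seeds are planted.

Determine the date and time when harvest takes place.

02:00 on 20 January 2005

The seeds are planted: 08:10 Jan 18, 2005.
Germination occurs: 08:10 Jan 18, 2005 + 7h40m = 15:50 Jan 18, 2005.
The first true leaves appear: 15:50 Jan 18, 2005 + 7h35m = 23:25 Jan 18, 2005.
Flowering begins: 23:25 Jan 18, 2005 + 2h55m = 02:20 Jan 19, 2005.
Pollination is complete: 02:20 Jan 19, 2005 + 3h25m = 05:45 Jan 19, 2005.
The fruit ripens: 05:45 Jan 19, 2005 + 9h20m = 15:05 Jan 19, 2005.
Harvest takes place: 15:05 Jan 19, 2005 + 10h55m = 02:00 Jan 20, 2005.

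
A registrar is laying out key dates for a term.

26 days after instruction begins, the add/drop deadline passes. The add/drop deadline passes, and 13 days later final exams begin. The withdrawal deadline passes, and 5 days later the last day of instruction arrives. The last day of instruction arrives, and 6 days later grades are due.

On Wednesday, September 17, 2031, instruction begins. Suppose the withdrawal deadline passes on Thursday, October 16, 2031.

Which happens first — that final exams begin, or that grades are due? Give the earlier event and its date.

Final exams begin — Sunday, October 26, 2031

Instruction begins: Sep 17, 2031.
The add/drop deadline passes: Sep 17, 2031 + 26 days = Oct 13, 2031.
Final exams begin: Oct 13, 2031 + 13 days = Oct 26, 2031.
The withdrawal deadline passes: Oct 16, 2031.
The last day of instruction arrives: Oct 16, 2031 + 5 days = Oct 21, 2031.
Grades are due: Oct 21, 2031 + 6 days = Oct 27, 2031.
Comparing: final exams begin on Oct 26, 2031 vs grades are due on Oct 27, 2031. Earlier: final exams begin.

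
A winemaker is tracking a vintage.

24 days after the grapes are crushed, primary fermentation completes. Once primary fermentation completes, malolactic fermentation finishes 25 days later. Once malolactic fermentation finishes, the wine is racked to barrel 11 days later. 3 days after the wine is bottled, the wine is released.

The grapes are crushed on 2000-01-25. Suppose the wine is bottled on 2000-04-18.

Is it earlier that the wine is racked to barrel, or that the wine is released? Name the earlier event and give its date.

The wine is racked to barrel — 2000-03-25

The grapes are crushed: Jan 25, 2000.
Primary fermentation completes: Jan 25, 2000 + 24 days = Feb 18, 2000.
Malolactic fermentation finishes: Feb 18, 2000 + 25 days = Mar 14, 2000.
The wine is racked to barrel: Mar 14, 2000 + 11 days = Mar 25, 2000.
The wine is bottled: Apr 18, 2000.
The wine is released: Apr 18, 2000 + 3 days = Apr 21, 2000.
Comparing: the wine is racked to barrel on Mar 25, 2000 vs the wine is released on Apr 21, 2000. Earlier: the wine is racked to barrel.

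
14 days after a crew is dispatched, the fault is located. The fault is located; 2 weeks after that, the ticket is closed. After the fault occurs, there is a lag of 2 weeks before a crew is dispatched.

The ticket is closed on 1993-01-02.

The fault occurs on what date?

The ticket is closed: Jan 2, 1993.
The fault is located: Jan 2, 1993 − 2 weeks = Dec 19, 1992.
A crew is dispatched: Dec 19, 1992 − 14 days = Dec 5, 1992.
The fault occurs: Dec 5, 1992 − 2 weeks = Nov 21, 1992.

1992-11-21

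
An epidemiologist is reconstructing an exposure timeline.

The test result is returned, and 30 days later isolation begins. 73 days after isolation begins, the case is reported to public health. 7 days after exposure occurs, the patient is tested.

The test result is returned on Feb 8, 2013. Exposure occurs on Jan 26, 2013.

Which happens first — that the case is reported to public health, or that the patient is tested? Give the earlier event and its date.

The patient is tested — Feb 2, 2013

The test result is returned: Feb 8, 2013.
Isolation begins: Feb 8, 2013 + 30 days = Mar 10, 2013.
The case is reported to public health: Mar 10, 2013 + 73 days = May 22, 2013.
Exposure occurs: Jan 26, 2013.
The patient is tested: Jan 26, 2013 + 7 days = Feb 2, 2013.
Comparing: the case is reported to public health on May 22, 2013 vs the patient is tested on Feb 2, 2013. Earlier: the patient is tested.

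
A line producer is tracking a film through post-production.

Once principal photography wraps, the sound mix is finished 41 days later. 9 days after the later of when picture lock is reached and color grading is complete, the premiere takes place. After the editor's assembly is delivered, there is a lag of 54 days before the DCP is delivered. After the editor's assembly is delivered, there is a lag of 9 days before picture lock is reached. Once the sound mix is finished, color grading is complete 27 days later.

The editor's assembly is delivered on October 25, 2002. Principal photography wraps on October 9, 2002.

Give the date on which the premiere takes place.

December 25, 2002

The editor's assembly is delivered: Oct 25, 2002.
Picture lock is reached: Oct 25, 2002 + 9 days = Nov 3, 2002.
Principal photography wraps: Oct 9, 2002.
The sound mix is finished: Oct 9, 2002 + 41 days = Nov 19, 2002.
Color grading is complete: Nov 19, 2002 + 27 days = Dec 16, 2002.
Both prerequisites met — picture lock is reached (Nov 3, 2002), color grading is complete (Dec 16, 2002); the later is Dec 16, 2002.
The premiere takes place: Dec 16, 2002 + 9 days = Dec 25, 2002.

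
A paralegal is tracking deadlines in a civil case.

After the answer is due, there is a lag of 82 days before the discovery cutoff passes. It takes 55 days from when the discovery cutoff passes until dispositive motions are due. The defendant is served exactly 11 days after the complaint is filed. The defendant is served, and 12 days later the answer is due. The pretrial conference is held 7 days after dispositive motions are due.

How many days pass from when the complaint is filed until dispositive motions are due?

Causal path: the complaint is filed → the defendant is served → the answer is due → the discovery cutoff passes → dispositive motions are due.
Total delay along the path: 11 + 12 + 82 + 55 = 160 days.

160 days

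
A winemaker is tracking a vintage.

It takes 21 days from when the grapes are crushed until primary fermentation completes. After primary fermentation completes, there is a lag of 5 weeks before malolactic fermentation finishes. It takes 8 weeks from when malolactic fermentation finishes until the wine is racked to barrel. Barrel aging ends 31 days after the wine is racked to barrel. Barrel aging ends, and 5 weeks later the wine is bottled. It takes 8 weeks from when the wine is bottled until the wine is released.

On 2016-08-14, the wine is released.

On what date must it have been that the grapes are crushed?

2015-12-24

The wine is released: Aug 14, 2016.
The wine is bottled: Aug 14, 2016 − 8 weeks = Jun 19, 2016.
Barrel aging ends: Jun 19, 2016 − 5 weeks = May 15, 2016.
The wine is racked to barrel: May 15, 2016 − 31 days = Apr 14, 2016.
Malolactic fermentation finishes: Apr 14, 2016 − 8 weeks = Feb 18, 2016.
Primary fermentation completes: Feb 18, 2016 − 5 weeks = Jan 14, 2016.
The grapes are crushed: Jan 14, 2016 − 21 days = Dec 24, 2015.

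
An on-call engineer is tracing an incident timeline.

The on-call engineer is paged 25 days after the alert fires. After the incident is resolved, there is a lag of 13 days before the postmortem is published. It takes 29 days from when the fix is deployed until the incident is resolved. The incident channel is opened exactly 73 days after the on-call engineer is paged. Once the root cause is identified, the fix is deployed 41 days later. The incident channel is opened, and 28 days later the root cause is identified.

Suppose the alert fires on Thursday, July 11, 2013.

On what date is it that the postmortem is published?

Wednesday, February 5, 2014

The alert fires: Jul 11, 2013.
The on-call engineer is paged: Jul 11, 2013 + 25 days = Aug 5, 2013.
The incident channel is opened: Aug 5, 2013 + 73 days = Oct 17, 2013.
The root cause is identified: Oct 17, 2013 + 28 days = Nov 14, 2013.
The fix is deployed: Nov 14, 2013 + 41 days = Dec 25, 2013.
The incident is resolved: Dec 25, 2013 + 29 days = Jan 23, 2014.
The postmortem is published: Jan 23, 2014 + 13 days = Feb 5, 2014.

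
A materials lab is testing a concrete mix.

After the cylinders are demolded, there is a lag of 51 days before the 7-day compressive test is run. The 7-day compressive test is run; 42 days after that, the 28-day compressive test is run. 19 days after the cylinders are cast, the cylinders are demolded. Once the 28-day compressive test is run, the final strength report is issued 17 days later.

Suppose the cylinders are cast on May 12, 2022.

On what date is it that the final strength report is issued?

The cylinders are cast: May 12, 2022.
The cylinders are demolded: May 12, 2022 + 19 days = May 31, 2022.
The 7-day compressive test is run: May 31, 2022 + 51 days = Jul 21, 2022.
The 28-day compressive test is run: Jul 21, 2022 + 42 days = Sep 1, 2022.
The final strength report is issued: Sep 1, 2022 + 17 days = Sep 18, 2022.

Sep 18, 2022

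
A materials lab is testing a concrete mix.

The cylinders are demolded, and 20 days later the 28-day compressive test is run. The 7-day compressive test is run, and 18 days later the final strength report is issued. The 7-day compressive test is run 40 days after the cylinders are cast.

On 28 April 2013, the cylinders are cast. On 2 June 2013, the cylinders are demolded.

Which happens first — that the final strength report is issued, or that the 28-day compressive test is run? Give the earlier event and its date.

The 28-day compressive test is run — 22 June 2013

The cylinders are cast: Apr 28, 2013.
The 7-day compressive test is run: Apr 28, 2013 + 40 days = Jun 7, 2013.
The final strength report is issued: Jun 7, 2013 + 18 days = Jun 25, 2013.
The cylinders are demolded: Jun 2, 2013.
The 28-day compressive test is run: Jun 2, 2013 + 20 days = Jun 22, 2013.
Comparing: the final strength report is issued on Jun 25, 2013 vs the 28-day compressive test is run on Jun 22, 2013. Earlier: the 28-day compressive test is run.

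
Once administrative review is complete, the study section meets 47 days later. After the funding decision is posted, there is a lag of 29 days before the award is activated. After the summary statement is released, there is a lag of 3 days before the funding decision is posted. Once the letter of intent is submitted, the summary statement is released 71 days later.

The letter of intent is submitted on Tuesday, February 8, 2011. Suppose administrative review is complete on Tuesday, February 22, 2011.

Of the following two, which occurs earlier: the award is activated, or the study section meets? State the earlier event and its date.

The study section meets — Sunday, April 10, 2011

The letter of intent is submitted: Feb 8, 2011.
The summary statement is released: Feb 8, 2011 + 71 days = Apr 20, 2011.
The funding decision is posted: Apr 20, 2011 + 3 days = Apr 23, 2011.
The award is activated: Apr 23, 2011 + 29 days = May 22, 2011.
Administrative review is complete: Feb 22, 2011.
The study section meets: Feb 22, 2011 + 47 days = Apr 10, 2011.
Comparing: the award is activated on May 22, 2011 vs the study section meets on Apr 10, 2011. Earlier: the study section meets.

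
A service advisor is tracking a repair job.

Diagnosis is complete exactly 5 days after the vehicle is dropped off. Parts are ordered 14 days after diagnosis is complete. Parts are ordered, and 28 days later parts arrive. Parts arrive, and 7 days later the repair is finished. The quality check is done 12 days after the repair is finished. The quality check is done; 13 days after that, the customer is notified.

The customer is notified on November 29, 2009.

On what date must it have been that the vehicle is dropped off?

The customer is notified: Nov 29, 2009.
The quality check is done: Nov 29, 2009 − 13 days = Nov 16, 2009.
The repair is finished: Nov 16, 2009 − 12 days = Nov 4, 2009.
Parts arrive: Nov 4, 2009 − 7 days = Oct 28, 2009.
Parts are ordered: Oct 28, 2009 − 28 days = Sep 30, 2009.
Diagnosis is complete: Sep 30, 2009 − 14 days = Sep 16, 2009.
The vehicle is dropped off: Sep 16, 2009 − 5 days = Sep 11, 2009.

September 11, 2009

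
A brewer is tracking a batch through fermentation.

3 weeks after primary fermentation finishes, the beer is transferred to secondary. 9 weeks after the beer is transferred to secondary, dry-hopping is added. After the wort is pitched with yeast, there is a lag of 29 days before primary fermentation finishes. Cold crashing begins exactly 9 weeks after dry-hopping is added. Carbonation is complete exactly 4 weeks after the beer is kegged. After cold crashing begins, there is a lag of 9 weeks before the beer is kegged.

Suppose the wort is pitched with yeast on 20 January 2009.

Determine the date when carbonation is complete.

The wort is pitched with yeast: Jan 20, 2009.
Primary fermentation finishes: Jan 20, 2009 + 29 days = Feb 18, 2009.
The beer is transferred to secondary: Feb 18, 2009 + 3 weeks = Mar 11, 2009.
Dry-hopping is added: Mar 11, 2009 + 9 weeks = May 13, 2009.
Cold crashing begins: May 13, 2009 + 9 weeks = Jul 15, 2009.
The beer is kegged: Jul 15, 2009 + 9 weeks = Sep 16, 2009.
Carbonation is complete: Sep 16, 2009 + 4 weeks = Oct 14, 2009.

14 October 2009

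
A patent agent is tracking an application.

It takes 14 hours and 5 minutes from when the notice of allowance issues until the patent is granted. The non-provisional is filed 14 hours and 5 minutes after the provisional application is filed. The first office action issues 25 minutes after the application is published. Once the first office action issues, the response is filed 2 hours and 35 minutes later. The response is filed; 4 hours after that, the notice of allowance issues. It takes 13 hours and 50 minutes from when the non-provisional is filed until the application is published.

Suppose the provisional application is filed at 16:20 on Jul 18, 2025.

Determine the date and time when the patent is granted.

17:20 on Jul 20, 2025

The provisional application is filed: 16:20 Jul 18, 2025.
The non-provisional is filed: 16:20 Jul 18, 2025 + 14h05m = 06:25 Jul 19, 2025.
The application is published: 06:25 Jul 19, 2025 + 13h50m = 20:15 Jul 19, 2025.
The first office action issues: 20:15 Jul 19, 2025 + 25m = 20:40 Jul 19, 2025.
The response is filed: 20:40 Jul 19, 2025 + 2h35m = 23:15 Jul 19, 2025.
The notice of allowance issues: 23:15 Jul 19, 2025 + 4h = 03:15 Jul 20, 2025.
The patent is granted: 03:15 Jul 20, 2025 + 14h05m = 17:20 Jul 20, 2025.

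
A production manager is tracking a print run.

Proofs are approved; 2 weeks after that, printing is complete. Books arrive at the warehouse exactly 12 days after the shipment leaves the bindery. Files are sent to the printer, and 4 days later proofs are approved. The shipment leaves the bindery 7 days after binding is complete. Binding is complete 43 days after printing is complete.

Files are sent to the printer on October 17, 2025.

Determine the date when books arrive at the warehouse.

January 5, 2026

Files are sent to the printer: Oct 17, 2025.
Proofs are approved: Oct 17, 2025 + 4 days = Oct 21, 2025.
Printing is complete: Oct 21, 2025 + 2 weeks = Nov 4, 2025.
Binding is complete: Nov 4, 2025 + 43 days = Dec 17, 2025.
The shipment leaves the bindery: Dec 17, 2025 + 7 days = Dec 24, 2025.
Books arrive at the warehouse: Dec 24, 2025 + 12 days = Jan 5, 2026.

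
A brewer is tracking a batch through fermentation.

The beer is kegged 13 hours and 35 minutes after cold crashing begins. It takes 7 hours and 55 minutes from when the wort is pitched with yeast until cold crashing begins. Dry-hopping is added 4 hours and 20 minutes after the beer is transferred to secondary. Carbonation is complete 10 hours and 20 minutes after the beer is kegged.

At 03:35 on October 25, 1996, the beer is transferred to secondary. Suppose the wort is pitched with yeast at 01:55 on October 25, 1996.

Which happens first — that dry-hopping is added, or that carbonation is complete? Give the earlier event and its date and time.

Dry-hopping is added — 07:55 on October 25, 1996

The beer is transferred to secondary: 03:35 Oct 25, 1996.
Dry-hopping is added: 03:35 Oct 25, 1996 + 4h20m = 07:55 Oct 25, 1996.
The wort is pitched with yeast: 01:55 Oct 25, 1996.
Cold crashing begins: 01:55 Oct 25, 1996 + 7h55m = 09:50 Oct 25, 1996.
The beer is kegged: 09:50 Oct 25, 1996 + 13h35m = 23:25 Oct 25, 1996.
Carbonation is complete: 23:25 Oct 25, 1996 + 10h20m = 09:45 Oct 26, 1996.
Comparing: dry-hopping is added at 07:55 Oct 25, 1996 vs carbonation is complete at 09:45 Oct 26, 1996. Earlier: dry-hopping is added.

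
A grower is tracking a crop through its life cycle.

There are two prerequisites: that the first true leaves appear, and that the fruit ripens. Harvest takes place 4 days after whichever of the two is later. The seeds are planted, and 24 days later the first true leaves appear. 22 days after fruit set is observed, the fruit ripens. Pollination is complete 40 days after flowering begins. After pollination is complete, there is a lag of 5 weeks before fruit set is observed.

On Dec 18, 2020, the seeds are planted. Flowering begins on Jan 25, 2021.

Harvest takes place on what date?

The seeds are planted: Dec 18, 2020.
The first true leaves appear: Dec 18, 2020 + 24 days = Jan 11, 2021.
Flowering begins: Jan 25, 2021.
Pollination is complete: Jan 25, 2021 + 40 days = Mar 6, 2021.
Fruit set is observed: Mar 6, 2021 + 5 weeks = Apr 10, 2021.
The fruit ripens: Apr 10, 2021 + 22 days = May 2, 2021.
Both prerequisites met — the first true leaves appear (Jan 11, 2021), the fruit ripens (May 2, 2021); the later is May 2, 2021.
Harvest takes place: May 2, 2021 + 4 days = May 6, 2021.

May 6, 2021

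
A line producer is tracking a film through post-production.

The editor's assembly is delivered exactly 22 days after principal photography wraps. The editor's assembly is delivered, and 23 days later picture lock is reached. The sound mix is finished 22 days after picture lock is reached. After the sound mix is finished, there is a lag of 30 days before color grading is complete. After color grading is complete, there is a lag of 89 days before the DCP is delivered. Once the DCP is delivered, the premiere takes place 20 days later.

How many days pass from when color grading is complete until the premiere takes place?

109 days

Causal path: color grading is complete → the DCP is delivered → the premiere takes place.
Total delay along the path: 89 + 20 = 109 days.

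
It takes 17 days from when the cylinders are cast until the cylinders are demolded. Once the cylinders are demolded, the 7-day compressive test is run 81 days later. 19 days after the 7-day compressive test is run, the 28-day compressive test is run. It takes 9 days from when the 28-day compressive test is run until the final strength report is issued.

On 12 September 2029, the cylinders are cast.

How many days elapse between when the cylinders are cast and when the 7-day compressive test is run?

98 days

Causal path: the cylinders are cast → the cylinders are demolded → the 7-day compressive test is run.
Total delay along the path: 17 + 81 = 98 days.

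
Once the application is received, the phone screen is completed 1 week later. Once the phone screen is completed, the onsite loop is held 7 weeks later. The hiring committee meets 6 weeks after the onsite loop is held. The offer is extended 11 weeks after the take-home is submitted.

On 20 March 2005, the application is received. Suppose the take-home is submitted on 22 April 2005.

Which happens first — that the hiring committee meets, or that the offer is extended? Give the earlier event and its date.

The hiring committee meets — 26 June 2005

The application is received: Mar 20, 2005.
The phone screen is completed: Mar 20, 2005 + 1 week = Mar 27, 2005.
The onsite loop is held: Mar 27, 2005 + 7 weeks = May 15, 2005.
The hiring committee meets: May 15, 2005 + 6 weeks = Jun 26, 2005.
The take-home is submitted: Apr 22, 2005.
The offer is extended: Apr 22, 2005 + 11 weeks = Jul 8, 2005.
Comparing: the hiring committee meets on Jun 26, 2005 vs the offer is extended on Jul 8, 2005. Earlier: the hiring committee meets.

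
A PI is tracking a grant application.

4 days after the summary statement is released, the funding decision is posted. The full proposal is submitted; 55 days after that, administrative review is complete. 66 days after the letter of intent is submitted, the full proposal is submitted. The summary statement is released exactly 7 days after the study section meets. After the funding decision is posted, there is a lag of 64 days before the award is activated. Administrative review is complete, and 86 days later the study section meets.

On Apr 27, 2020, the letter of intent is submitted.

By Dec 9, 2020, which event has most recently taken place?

The letter of intent is submitted: Apr 27, 2020.
The full proposal is submitted: Apr 27, 2020 + 66 days = Jul 2, 2020.
Administrative review is complete: Jul 2, 2020 + 55 days = Aug 26, 2020.
The study section meets: Aug 26, 2020 + 86 days = Nov 20, 2020.
The summary statement is released: Nov 20, 2020 + 7 days = Nov 27, 2020.
The funding decision is posted: Nov 27, 2020 + 4 days = Dec 1, 2020.
The award is activated: Dec 1, 2020 + 64 days = Feb 3, 2021.
Dec 9, 2020 falls between when the funding decision is posted (Dec 1, 2020) and when the award is activated (Feb 3, 2021).

The funding decision is posted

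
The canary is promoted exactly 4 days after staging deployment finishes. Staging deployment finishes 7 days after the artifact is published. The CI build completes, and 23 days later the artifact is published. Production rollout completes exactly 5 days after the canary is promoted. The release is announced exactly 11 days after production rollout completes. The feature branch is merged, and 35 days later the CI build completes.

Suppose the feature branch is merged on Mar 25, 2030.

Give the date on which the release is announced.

The feature branch is merged: Mar 25, 2030.
The CI build completes: Mar 25, 2030 + 35 days = Apr 29, 2030.
The artifact is published: Apr 29, 2030 + 23 days = May 22, 2030.
Staging deployment finishes: May 22, 2030 + 7 days = May 29, 2030.
The canary is promoted: May 29, 2030 + 4 days = Jun 2, 2030.
Production rollout completes: Jun 2, 2030 + 5 days = Jun 7, 2030.
The release is announced: Jun 7, 2030 + 11 days = Jun 18, 2030.

Jun 18, 2030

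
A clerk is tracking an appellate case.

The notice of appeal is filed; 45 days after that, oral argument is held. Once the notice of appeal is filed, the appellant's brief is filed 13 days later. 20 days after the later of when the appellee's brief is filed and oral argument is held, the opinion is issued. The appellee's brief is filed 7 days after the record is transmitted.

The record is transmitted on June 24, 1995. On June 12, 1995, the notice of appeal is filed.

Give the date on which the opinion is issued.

August 16, 1995

The record is transmitted: Jun 24, 1995.
The appellee's brief is filed: Jun 24, 1995 + 7 days = Jul 1, 1995.
The notice of appeal is filed: Jun 12, 1995.
Oral argument is held: Jun 12, 1995 + 45 days = Jul 27, 1995.
Both prerequisites met — the appellee's brief is filed (Jul 1, 1995), oral argument is held (Jul 27, 1995); the later is Jul 27, 1995.
The opinion is issued: Jul 27, 1995 + 20 days = Aug 16, 1995.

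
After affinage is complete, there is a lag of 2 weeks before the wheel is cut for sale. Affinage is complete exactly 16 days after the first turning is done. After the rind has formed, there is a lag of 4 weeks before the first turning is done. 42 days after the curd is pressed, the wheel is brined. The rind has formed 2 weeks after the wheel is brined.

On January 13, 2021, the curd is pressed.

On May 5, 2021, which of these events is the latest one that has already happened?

Affinage is complete

The curd is pressed: Jan 13, 2021.
The wheel is brined: Jan 13, 2021 + 42 days = Feb 24, 2021.
The rind has formed: Feb 24, 2021 + 2 weeks = Mar 10, 2021.
The first turning is done: Mar 10, 2021 + 4 weeks = Apr 7, 2021.
Affinage is complete: Apr 7, 2021 + 16 days = Apr 23, 2021.
The wheel is cut for sale: Apr 23, 2021 + 2 weeks = May 7, 2021.
May 5, 2021 falls between when affinage is complete (Apr 23, 2021) and when the wheel is cut for sale (May 7, 2021).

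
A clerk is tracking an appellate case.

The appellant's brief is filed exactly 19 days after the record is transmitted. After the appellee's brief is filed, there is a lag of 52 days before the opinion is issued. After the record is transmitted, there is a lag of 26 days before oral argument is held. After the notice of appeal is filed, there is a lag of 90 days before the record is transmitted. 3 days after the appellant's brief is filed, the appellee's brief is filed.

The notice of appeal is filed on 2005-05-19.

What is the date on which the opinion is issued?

The notice of appeal is filed: May 19, 2005.
The record is transmitted: May 19, 2005 + 90 days = Aug 17, 2005.
The appellant's brief is filed: Aug 17, 2005 + 19 days = Sep 5, 2005.
The appellee's brief is filed: Sep 5, 2005 + 3 days = Sep 8, 2005.
The opinion is issued: Sep 8, 2005 + 52 days = Oct 30, 2005.

2005-10-30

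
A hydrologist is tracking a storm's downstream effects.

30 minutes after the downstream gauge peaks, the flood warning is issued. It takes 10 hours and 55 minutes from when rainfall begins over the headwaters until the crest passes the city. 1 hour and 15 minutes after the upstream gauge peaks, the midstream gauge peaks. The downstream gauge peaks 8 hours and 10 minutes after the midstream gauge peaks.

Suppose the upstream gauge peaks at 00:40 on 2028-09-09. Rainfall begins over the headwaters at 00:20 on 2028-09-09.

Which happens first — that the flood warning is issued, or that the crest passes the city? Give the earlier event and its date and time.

The flood warning is issued — 10:35 on 2028-09-09

The upstream gauge peaks: 00:40 Sep 9, 2028.
The midstream gauge peaks: 00:40 Sep 9, 2028 + 1h15m = 01:55 Sep 9, 2028.
The downstream gauge peaks: 01:55 Sep 9, 2028 + 8h10m = 10:05 Sep 9, 2028.
The flood warning is issued: 10:05 Sep 9, 2028 + 30m = 10:35 Sep 9, 2028.
Rainfall begins over the headwaters: 00:20 Sep 9, 2028.
The crest passes the city: 00:20 Sep 9, 2028 + 10h55m = 11:15 Sep 9, 2028.
Comparing: the flood warning is issued at 10:35 Sep 9, 2028 vs the crest passes the city at 11:15 Sep 9, 2028. Earlier: the flood warning is issued.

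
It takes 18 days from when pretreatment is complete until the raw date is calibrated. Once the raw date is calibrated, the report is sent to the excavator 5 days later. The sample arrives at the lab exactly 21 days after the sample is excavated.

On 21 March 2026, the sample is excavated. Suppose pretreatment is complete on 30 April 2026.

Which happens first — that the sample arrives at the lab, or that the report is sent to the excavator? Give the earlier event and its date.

The sample is excavated: Mar 21, 2026.
The sample arrives at the lab: Mar 21, 2026 + 21 days = Apr 11, 2026.
Pretreatment is complete: Apr 30, 2026.
The raw date is calibrated: Apr 30, 2026 + 18 days = May 18, 2026.
The report is sent to the excavator: May 18, 2026 + 5 days = May 23, 2026.
Comparing: the sample arrives at the lab on Apr 11, 2026 vs the report is sent to the excavator on May 23, 2026. Earlier: the sample arrives at the lab.

The sample arrives at the lab — 11 April 2026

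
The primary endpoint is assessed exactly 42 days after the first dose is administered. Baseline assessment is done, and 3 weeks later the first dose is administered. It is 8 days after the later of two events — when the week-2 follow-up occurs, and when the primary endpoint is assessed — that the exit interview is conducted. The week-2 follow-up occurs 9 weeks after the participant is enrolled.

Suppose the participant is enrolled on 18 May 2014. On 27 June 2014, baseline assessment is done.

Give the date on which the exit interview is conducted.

The participant is enrolled: May 18, 2014.
The week-2 follow-up occurs: May 18, 2014 + 9 weeks = Jul 20, 2014.
Baseline assessment is done: Jun 27, 2014.
The first dose is administered: Jun 27, 2014 + 3 weeks = Jul 18, 2014.
The primary endpoint is assessed: Jul 18, 2014 + 42 days = Aug 29, 2014.
Both prerequisites met — the week-2 follow-up occurs (Jul 20, 2014), the primary endpoint is assessed (Aug 29, 2014); the later is Aug 29, 2014.
The exit interview is conducted: Aug 29, 2014 + 8 days = Sep 6, 2014.

6 September 2014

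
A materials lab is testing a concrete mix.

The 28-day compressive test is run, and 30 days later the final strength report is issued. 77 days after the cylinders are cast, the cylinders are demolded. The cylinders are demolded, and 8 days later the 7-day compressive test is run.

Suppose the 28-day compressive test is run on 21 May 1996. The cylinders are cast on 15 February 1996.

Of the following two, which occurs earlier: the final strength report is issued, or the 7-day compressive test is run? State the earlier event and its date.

The 7-day compressive test is run — 10 May 1996

The 28-day compressive test is run: May 21, 1996.
The final strength report is issued: May 21, 1996 + 30 days = Jun 20, 1996.
The cylinders are cast: Feb 15, 1996.
The cylinders are demolded: Feb 15, 1996 + 77 days = May 2, 1996.
The 7-day compressive test is run: May 2, 1996 + 8 days = May 10, 1996.
Comparing: the final strength report is issued on Jun 20, 1996 vs the 7-day compressive test is run on May 10, 1996. Earlier: the 7-day compressive test is run.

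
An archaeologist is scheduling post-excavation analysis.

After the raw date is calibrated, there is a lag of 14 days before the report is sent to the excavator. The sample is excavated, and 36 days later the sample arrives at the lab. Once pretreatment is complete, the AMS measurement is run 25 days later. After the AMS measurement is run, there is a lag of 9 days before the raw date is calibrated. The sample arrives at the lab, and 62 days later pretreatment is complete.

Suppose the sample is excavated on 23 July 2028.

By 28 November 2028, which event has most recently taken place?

The AMS measurement is run

The sample is excavated: Jul 23, 2028.
The sample arrives at the lab: Jul 23, 2028 + 36 days = Aug 28, 2028.
Pretreatment is complete: Aug 28, 2028 + 62 days = Oct 29, 2028.
The AMS measurement is run: Oct 29, 2028 + 25 days = Nov 23, 2028.
The raw date is calibrated: Nov 23, 2028 + 9 days = Dec 2, 2028.
The report is sent to the excavator: Dec 2, 2028 + 14 days = Dec 16, 2028.
Nov 28, 2028 falls between when the AMS measurement is run (Nov 23, 2028) and when the raw date is calibrated (Dec 2, 2028).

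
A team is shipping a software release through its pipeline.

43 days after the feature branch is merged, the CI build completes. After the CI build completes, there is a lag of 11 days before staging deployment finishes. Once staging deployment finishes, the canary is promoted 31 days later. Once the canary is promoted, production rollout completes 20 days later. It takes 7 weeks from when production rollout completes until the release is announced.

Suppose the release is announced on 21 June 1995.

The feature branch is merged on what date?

The release is announced: Jun 21, 1995.
Production rollout completes: Jun 21, 1995 − 7 weeks = May 3, 1995.
The canary is promoted: May 3, 1995 − 20 days = Apr 13, 1995.
Staging deployment finishes: Apr 13, 1995 − 31 days = Mar 13, 1995.
The CI build completes: Mar 13, 1995 − 11 days = Mar 2, 1995.
The feature branch is merged: Mar 2, 1995 − 43 days = Jan 18, 1995.

18 January 1995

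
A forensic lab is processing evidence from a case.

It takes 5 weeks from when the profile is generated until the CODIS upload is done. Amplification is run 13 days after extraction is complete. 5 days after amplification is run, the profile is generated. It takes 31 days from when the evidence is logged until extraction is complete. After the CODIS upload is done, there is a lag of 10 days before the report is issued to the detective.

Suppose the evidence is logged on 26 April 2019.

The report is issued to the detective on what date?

29 July 2019

The evidence is logged: Apr 26, 2019.
Extraction is complete: Apr 26, 2019 + 31 days = May 27, 2019.
Amplification is run: May 27, 2019 + 13 days = Jun 9, 2019.
The profile is generated: Jun 9, 2019 + 5 days = Jun 14, 2019.
The CODIS upload is done: Jun 14, 2019 + 5 weeks = Jul 19, 2019.
The report is issued to the detective: Jul 19, 2019 + 10 days = Jul 29, 2019.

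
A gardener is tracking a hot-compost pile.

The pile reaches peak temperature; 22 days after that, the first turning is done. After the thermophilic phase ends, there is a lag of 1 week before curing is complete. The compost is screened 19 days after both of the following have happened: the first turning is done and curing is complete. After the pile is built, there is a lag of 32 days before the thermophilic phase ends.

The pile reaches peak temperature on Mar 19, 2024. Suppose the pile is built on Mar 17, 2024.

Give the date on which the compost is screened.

May 14, 2024

The pile reaches peak temperature: Mar 19, 2024.
The first turning is done: Mar 19, 2024 + 22 days = Apr 10, 2024.
The pile is built: Mar 17, 2024.
The thermophilic phase ends: Mar 17, 2024 + 32 days = Apr 18, 2024.
Curing is complete: Apr 18, 2024 + 1 week = Apr 25, 2024.
Both prerequisites met — the first turning is done (Apr 10, 2024), curing is complete (Apr 25, 2024); the later is Apr 25, 2024.
The compost is screened: Apr 25, 2024 + 19 days = May 14, 2024.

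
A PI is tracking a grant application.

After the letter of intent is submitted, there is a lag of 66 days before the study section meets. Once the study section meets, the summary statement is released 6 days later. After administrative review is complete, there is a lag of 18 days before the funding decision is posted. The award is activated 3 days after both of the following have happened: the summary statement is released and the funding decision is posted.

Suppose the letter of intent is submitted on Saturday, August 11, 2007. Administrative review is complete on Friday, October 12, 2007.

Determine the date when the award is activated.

Friday, November 2, 2007

The letter of intent is submitted: Aug 11, 2007.
The study section meets: Aug 11, 2007 + 66 days = Oct 16, 2007.
The summary statement is released: Oct 16, 2007 + 6 days = Oct 22, 2007.
Administrative review is complete: Oct 12, 2007.
The funding decision is posted: Oct 12, 2007 + 18 days = Oct 30, 2007.
Both prerequisites met — the summary statement is released (Oct 22, 2007), the funding decision is posted (Oct 30, 2007); the later is Oct 30, 2007.
The award is activated: Oct 30, 2007 + 3 days = Nov 2, 2007.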